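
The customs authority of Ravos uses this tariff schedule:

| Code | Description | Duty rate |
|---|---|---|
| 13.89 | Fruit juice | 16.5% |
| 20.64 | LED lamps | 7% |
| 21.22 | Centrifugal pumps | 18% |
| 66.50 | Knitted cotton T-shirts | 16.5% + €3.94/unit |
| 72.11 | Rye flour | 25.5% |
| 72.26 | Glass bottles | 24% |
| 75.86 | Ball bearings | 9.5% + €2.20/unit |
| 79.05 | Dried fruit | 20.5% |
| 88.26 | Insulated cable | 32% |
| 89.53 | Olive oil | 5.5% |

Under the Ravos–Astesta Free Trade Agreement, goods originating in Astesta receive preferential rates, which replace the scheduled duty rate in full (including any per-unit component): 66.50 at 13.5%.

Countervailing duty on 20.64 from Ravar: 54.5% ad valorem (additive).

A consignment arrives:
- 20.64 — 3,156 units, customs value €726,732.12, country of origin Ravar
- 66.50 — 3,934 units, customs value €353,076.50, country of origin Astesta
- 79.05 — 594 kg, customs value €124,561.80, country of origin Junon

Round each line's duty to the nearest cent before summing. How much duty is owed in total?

Line 1 (20.64, Ravar, 3,156 units, €726,732.12):
Base rate for 20.64 is 7%.
Additional duty on 20.64 from Ravar: +54.5%. Applied ad valorem rate: 7% + 54.5% = 61.5%.
Duty = €726,732.12 × 61.5% = €446,940.25.
Line 2 (66.50, Astesta, 3,934 units, €353,076.50):
Base rate for 66.50 is 16.5% + €3.94/unit.
Origin Astesta qualifies under the Ravos–Astesta agreement and 66.50 is covered: preferential rate 13.5% applies instead.
Duty = €353,076.50 × 13.5% = €47,665.33.
Line 3 (79.05, Junon, 594 kg, €124,561.80):
Base rate for 79.05 is 20.5%.
Duty = €124,561.80 × 20.5% = €25,535.17.
Total = €446,940.25 + €47,665.33 + €25,535.17 = €520,140.75.

€520,140.75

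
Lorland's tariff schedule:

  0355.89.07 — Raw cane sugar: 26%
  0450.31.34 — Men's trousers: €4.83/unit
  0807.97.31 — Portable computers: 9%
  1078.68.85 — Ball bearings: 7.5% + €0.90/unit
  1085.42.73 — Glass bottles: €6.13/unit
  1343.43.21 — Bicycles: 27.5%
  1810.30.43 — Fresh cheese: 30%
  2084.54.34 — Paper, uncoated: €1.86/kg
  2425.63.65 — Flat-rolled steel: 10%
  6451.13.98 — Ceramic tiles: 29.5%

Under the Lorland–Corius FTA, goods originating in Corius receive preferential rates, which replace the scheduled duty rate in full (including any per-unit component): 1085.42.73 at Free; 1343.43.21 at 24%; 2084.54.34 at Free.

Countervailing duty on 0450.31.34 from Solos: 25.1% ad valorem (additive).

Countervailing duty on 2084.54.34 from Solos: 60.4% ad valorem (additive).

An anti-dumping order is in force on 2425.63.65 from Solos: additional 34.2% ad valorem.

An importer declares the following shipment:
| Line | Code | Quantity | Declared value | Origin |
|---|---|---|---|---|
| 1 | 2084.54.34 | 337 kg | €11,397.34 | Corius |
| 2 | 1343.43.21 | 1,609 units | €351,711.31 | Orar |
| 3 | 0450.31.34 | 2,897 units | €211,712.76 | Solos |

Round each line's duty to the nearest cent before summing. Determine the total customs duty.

€163,853.02

Line 1 (2084.54.34, Corius, 337 kg, €11,397.34):
Base rate for 2084.54.34 is €1.86/kg.
Origin Corius qualifies under the Lorland–Corius agreement and 2084.54.34 is covered: preferential rate Free applies instead.
The additional-duty order on 2084.54.34 targets Solos, not Corius; it does not apply.
Duty = €11,397.34 × 0% = €0.00.
Line 2 (1343.43.21, Orar, 1,609 units, €351,711.31):
Base rate for 1343.43.21 is 27.5%.
1343.43.21 has an FTA preferential rate, but origin Orar is not Corius; base rate stands.
Duty = €351,711.31 × 27.5% = €96,720.61.
Line 3 (0450.31.34, Solos, 2,897 units, €211,712.76):
Base rate for 0450.31.34 is €4.83/unit.
Additional duty on 0450.31.34 from Solos: +25.1% ad valorem. Applied ad valorem rate = 25.1%.
Duty = €211,712.76 × 25.1% + 2,897 × €4.83 = €67,132.41.
Total = €0.00 + €96,720.61 + €67,132.41 = €163,853.02.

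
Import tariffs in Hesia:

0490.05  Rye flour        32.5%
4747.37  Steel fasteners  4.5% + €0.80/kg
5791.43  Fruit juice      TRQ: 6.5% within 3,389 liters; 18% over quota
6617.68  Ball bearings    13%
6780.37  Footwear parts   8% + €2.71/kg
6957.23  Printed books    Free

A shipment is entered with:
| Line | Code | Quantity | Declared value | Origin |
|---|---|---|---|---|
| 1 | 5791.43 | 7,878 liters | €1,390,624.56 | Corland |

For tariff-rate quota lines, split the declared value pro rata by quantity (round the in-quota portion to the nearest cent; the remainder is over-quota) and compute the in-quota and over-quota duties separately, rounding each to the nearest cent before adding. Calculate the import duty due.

€181,516.40

Line 1 (5791.43, Corland, 7,878 liters, €1,390,624.56):
Code 5791.43 is under a tariff-rate quota (threshold 3,389 liters). In-quota: 3,389 liters at 6.5%; over-quota: 4,489 liters at 18%.
Pro-rata value split: in-quota = €1,390,624.56 × 3,389/7,878 = €598,226.28; over-quota = €1,390,624.56 − €598,226.28 = €792,398.28.
In-quota duty = €598,226.28 × 6.5% = €38,884.71. Over-quota duty = €792,398.28 × 18% = €142,631.69.
Line duty = €38,884.71 + €142,631.69 = €181,516.40.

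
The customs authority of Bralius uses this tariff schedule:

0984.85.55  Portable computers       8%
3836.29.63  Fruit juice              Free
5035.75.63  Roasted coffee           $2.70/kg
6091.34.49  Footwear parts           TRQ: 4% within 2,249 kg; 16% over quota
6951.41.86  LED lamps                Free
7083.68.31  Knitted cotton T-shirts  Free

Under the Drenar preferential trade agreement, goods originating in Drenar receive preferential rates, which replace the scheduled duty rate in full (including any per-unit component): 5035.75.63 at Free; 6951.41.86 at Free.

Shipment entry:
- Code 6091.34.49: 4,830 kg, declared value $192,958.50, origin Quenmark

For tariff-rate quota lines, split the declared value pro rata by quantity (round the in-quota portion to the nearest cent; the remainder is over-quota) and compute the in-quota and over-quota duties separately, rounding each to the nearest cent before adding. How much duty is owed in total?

Line 1 (6091.34.49, Quenmark, 4,830 kg, $192,958.50):
Code 6091.34.49 is under a tariff-rate quota (threshold 2,249 kg). In-quota: 2,249 kg at 4%; over-quota: 2,581 kg at 16%.
Pro-rata value split: in-quota = $192,958.50 × 2,249/4,830 = $89,847.55; over-quota = $192,958.50 − $89,847.55 = $103,110.95.
In-quota duty = $89,847.55 × 4% = $3,593.90. Over-quota duty = $103,110.95 × 16% = $16,497.75.
Line duty = $3,593.90 + $16,497.75 = $20,091.65.

$20,091.65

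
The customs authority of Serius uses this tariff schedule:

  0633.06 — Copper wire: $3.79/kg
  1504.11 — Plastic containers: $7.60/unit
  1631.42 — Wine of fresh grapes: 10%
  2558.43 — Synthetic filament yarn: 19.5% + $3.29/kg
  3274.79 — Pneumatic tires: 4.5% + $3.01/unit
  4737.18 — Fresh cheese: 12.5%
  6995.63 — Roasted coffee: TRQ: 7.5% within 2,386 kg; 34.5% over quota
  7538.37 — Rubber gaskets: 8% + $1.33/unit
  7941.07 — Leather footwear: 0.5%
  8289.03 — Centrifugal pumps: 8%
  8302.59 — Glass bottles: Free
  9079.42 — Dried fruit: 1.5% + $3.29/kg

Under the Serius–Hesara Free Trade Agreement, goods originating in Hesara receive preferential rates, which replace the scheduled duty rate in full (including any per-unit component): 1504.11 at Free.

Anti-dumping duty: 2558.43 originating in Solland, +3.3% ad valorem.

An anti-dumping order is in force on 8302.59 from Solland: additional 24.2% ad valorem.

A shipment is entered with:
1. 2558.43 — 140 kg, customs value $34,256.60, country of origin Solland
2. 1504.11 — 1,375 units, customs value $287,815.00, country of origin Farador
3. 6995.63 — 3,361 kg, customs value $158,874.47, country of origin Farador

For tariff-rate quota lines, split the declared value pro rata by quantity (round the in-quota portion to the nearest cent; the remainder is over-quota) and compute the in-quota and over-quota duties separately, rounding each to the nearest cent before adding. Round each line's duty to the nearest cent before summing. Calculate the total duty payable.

Line 1 (2558.43, Solland, 140 kg, $34,256.60):
Base rate for 2558.43 is 19.5% + $3.29/kg.
Additional duty on 2558.43 from Solland: +3.3%. Applied ad valorem rate: 19.5% + 3.3% = 22.8%.
Duty = $34,256.60 × 22.8% + 140 × $3.29 = $8,271.10.
Line 2 (1504.11, Farador, 1,375 units, $287,815.00):
Base rate for 1504.11 is $7.60/unit.
1504.11 has an FTA preferential rate, but origin Farador is not Hesara; base rate stands.
Duty = 1,375 × $7.60 = $10,450.00.
Line 3 (6995.63, Farador, 3,361 kg, $158,874.47):
Code 6995.63 is under a tariff-rate quota (threshold 2,386 kg). In-quota: 2,386 kg at 7.5%; over-quota: 975 kg at 34.5%.
Pro-rata value split: in-quota = $158,874.47 × 2,386/3,361 = $112,786.22; over-quota = $158,874.47 − $112,786.22 = $46,088.25.
In-quota duty = $112,786.22 × 7.5% = $8,458.97. Over-quota duty = $46,088.25 × 34.5% = $15,900.45.
Line duty = $8,458.97 + $15,900.45 = $24,359.42.
Total = $8,271.10 + $10,450.00 + $24,359.42 = $43,080.52.

$43,080.52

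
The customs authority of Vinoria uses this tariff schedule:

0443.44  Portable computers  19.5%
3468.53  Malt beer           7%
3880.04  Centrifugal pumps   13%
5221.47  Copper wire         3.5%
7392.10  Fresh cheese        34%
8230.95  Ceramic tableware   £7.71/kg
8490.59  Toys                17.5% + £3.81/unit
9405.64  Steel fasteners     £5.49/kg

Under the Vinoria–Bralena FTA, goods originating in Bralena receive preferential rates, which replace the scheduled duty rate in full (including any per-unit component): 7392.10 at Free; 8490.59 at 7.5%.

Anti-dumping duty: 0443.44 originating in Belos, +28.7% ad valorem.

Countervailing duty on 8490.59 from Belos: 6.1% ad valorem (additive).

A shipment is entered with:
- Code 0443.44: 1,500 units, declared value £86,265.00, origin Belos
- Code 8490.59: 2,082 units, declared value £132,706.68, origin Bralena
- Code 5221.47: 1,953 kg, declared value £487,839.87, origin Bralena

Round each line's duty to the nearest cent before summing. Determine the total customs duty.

Line 1 (0443.44, Belos, 1,500 units, £86,265.00):
Base rate for 0443.44 is 19.5%.
Additional duty on 0443.44 from Belos: +28.7%. Applied ad valorem rate: 19.5% + 28.7% = 48.2%.
Duty = £86,265.00 × 48.2% = £41,579.73.
Line 2 (8490.59, Bralena, 2,082 units, £132,706.68):
Base rate for 8490.59 is 17.5% + £3.81/unit.
Origin Bralena qualifies under the Vinoria–Bralena agreement and 8490.59 is covered: preferential rate 7.5% applies instead.
The additional-duty order on 8490.59 targets Belos, not Bralena; it does not apply.
Duty = £132,706.68 × 7.5% = £9,953.00.
Line 3 (5221.47, Bralena, 1,953 kg, £487,839.87):
Base rate for 5221.47 is 3.5%.
Origin Bralena is the FTA partner but 5221.47 is not on the preference list; base rate stands.
Duty = £487,839.87 × 3.5% = £17,074.40.
Total = £41,579.73 + £9,953.00 + £17,074.40 = £68,607.13.

£68,607.13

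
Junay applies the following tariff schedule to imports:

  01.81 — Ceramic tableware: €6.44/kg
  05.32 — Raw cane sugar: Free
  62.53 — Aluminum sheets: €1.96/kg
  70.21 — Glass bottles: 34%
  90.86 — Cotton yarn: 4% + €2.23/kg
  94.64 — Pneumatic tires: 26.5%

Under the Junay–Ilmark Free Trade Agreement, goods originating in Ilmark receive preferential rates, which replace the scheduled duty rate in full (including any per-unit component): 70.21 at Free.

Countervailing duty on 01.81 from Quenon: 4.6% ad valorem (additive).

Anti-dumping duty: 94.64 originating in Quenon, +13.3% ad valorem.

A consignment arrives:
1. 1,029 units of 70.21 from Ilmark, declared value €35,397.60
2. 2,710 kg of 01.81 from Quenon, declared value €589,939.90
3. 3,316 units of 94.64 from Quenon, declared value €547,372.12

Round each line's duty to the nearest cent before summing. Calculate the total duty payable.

€262,443.74

Line 1 (70.21, Ilmark, 1,029 units, €35,397.60):
Base rate for 70.21 is 34%.
Origin Ilmark qualifies under the Junay–Ilmark agreement and 70.21 is covered: preferential rate Free applies instead.
Duty = €35,397.60 × 0% = €0.00.
Line 2 (01.81, Quenon, 2,710 kg, €589,939.90):
Base rate for 01.81 is €6.44/kg.
Additional duty on 01.81 from Quenon: +4.6% ad valorem. Applied ad valorem rate = 4.6%.
Duty = €589,939.90 × 4.6% + 2,710 × €6.44 = €44,589.64.
Line 3 (94.64, Quenon, 3,316 units, €547,372.12):
Base rate for 94.64 is 26.5%.
Additional duty on 94.64 from Quenon: +13.3%. Applied ad valorem rate: 26.5% + 13.3% = 39.8%.
Duty = €547,372.12 × 39.8% = €217,854.10.
Total = €0.00 + €44,589.64 + €217,854.10 = €262,443.74.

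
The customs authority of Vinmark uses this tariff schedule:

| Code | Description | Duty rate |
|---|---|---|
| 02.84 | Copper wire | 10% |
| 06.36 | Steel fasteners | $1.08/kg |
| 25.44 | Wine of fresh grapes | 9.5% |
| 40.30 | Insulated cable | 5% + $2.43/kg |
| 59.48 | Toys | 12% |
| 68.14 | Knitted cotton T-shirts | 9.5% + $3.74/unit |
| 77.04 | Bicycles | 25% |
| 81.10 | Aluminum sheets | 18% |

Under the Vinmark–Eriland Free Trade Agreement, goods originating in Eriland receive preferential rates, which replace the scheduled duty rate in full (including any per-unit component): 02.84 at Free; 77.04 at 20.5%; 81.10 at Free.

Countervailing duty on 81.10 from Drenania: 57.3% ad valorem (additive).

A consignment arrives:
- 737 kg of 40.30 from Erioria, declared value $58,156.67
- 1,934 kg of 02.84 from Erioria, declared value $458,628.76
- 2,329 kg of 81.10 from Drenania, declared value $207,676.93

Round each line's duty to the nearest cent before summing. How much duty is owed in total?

$206,942.35

Line 1 (40.30, Erioria, 737 kg, $58,156.67):
Base rate for 40.30 is 5% + $2.43/kg.
Duty = $58,156.67 × 5% + 737 × $2.43 = $4,698.74.
Line 2 (02.84, Erioria, 1,934 kg, $458,628.76):
Base rate for 02.84 is 10%.
02.84 has an FTA preferential rate, but origin Erioria is not Eriland; base rate stands.
Duty = $458,628.76 × 10% = $45,862.88.
Line 3 (81.10, Drenania, 2,329 kg, $207,676.93):
Base rate for 81.10 is 18%.
81.10 has an FTA preferential rate, but origin Drenania is not Eriland; base rate stands.
Additional duty on 81.10 from Drenania: +57.3%. Applied ad valorem rate: 18% + 57.3% = 75.3%.
Duty = $207,676.93 × 75.3% = $156,380.73.
Total = $4,698.74 + $45,862.88 + $156,380.73 = $206,942.35.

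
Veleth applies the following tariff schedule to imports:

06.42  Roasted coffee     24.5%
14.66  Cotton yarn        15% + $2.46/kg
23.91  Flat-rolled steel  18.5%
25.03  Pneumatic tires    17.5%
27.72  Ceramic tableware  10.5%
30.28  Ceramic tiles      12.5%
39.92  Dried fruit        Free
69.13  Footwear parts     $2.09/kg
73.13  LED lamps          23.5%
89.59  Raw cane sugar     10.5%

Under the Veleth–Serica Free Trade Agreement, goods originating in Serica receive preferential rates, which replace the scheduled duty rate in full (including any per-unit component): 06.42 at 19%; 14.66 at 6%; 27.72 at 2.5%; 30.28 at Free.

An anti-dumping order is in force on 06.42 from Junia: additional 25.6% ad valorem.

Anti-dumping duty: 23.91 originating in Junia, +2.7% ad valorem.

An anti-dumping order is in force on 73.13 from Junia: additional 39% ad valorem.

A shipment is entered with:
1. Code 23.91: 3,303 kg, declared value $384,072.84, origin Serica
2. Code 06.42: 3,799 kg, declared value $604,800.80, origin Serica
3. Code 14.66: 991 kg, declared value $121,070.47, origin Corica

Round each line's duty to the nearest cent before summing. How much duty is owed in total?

Line 1 (23.91, Serica, 3,303 kg, $384,072.84):
Base rate for 23.91 is 18.5%.
Origin Serica is the FTA partner but 23.91 is not on the preference list; base rate stands.
The additional-duty order on 23.91 targets Junia, not Serica; it does not apply.
Duty = $384,072.84 × 18.5% = $71,053.48.
Line 2 (06.42, Serica, 3,799 kg, $604,800.80):
Base rate for 06.42 is 24.5%.
Origin Serica qualifies under the Veleth–Serica agreement and 06.42 is covered: preferential rate 19% applies instead.
The additional-duty order on 06.42 targets Junia, not Serica; it does not apply.
Duty = $604,800.80 × 19% = $114,912.15.
Line 3 (14.66, Corica, 991 kg, $121,070.47):
Base rate for 14.66 is 15% + $2.46/kg.
14.66 has an FTA preferential rate, but origin Corica is not Serica; base rate stands.
Duty = $121,070.47 × 15% + 991 × $2.46 = $20,598.43.
Total = $71,053.48 + $114,912.15 + $20,598.43 = $206,564.06.

$206,564.06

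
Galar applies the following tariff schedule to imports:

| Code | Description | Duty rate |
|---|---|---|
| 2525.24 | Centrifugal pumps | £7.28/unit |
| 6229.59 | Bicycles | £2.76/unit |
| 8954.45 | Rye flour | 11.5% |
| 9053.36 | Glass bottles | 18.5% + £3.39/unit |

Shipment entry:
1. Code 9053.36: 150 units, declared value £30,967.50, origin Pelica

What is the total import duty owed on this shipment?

£6,237.49

Line 1 (9053.36, Pelica, 150 units, £30,967.50):
Base rate for 9053.36 is 18.5% + £3.39/unit.
Duty = £30,967.50 × 18.5% + 150 × £3.39 = £6,237.49.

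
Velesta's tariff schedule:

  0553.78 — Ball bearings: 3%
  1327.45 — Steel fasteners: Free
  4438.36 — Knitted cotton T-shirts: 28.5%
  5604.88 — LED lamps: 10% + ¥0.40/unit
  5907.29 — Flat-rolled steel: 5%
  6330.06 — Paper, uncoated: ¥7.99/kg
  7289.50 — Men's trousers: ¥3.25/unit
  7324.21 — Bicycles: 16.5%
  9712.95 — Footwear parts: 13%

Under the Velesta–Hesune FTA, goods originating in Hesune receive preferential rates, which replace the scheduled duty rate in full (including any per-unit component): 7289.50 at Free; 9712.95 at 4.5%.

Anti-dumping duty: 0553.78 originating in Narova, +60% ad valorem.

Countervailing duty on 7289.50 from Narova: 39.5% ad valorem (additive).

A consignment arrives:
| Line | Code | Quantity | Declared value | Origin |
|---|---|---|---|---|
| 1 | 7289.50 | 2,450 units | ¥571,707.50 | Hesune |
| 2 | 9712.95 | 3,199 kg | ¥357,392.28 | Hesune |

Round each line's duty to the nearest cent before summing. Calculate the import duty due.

¥16,082.65

Line 1 (7289.50, Hesune, 2,450 units, ¥571,707.50):
Base rate for 7289.50 is ¥3.25/unit.
Origin Hesune qualifies under the Velesta–Hesune agreement and 7289.50 is covered: preferential rate Free applies instead.
The additional-duty order on 7289.50 targets Narova, not Hesune; it does not apply.
Duty = ¥571,707.50 × 0% = ¥0.00.
Line 2 (9712.95, Hesune, 3,199 kg, ¥357,392.28):
Base rate for 9712.95 is 13%.
Origin Hesune qualifies under the Velesta–Hesune agreement and 9712.95 is covered: preferential rate 4.5% applies instead.
Duty = ¥357,392.28 × 4.5% = ¥16,082.65.
Total = ¥0.00 + ¥16,082.65 = ¥16,082.65.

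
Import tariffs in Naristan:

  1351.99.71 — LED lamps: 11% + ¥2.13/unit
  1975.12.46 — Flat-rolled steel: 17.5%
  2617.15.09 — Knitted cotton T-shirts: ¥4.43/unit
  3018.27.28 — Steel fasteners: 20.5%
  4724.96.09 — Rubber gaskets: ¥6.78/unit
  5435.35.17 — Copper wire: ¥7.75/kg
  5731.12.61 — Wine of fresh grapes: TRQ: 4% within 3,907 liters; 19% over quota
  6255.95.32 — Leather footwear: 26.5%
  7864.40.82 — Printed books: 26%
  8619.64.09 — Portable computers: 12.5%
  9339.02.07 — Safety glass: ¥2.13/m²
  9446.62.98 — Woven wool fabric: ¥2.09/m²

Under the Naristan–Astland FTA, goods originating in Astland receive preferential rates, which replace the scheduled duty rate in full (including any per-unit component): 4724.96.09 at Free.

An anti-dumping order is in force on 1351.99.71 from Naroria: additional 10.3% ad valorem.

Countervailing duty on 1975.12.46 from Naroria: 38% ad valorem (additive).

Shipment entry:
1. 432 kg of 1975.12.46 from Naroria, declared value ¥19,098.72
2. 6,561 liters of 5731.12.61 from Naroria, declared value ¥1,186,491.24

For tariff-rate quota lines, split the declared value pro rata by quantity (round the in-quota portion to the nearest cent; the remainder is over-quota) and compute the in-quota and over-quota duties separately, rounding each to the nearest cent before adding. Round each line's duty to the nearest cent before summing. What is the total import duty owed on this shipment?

¥130,051.85

Line 1 (1975.12.46, Naroria, 432 kg, ¥19,098.72):
Base rate for 1975.12.46 is 17.5%.
Additional duty on 1975.12.46 from Naroria: +38%. Applied ad valorem rate: 17.5% + 38% = 55.5%.
Duty = ¥19,098.72 × 55.5% = ¥10,599.79.
Line 2 (5731.12.61, Naroria, 6,561 liters, ¥1,186,491.24):
Code 5731.12.61 is under a tariff-rate quota (threshold 3,907 liters). In-quota: 3,907 liters at 4%; over-quota: 2,654 liters at 19%.
Pro-rata value split: in-quota = ¥1,186,491.24 × 3,907/6,561 = ¥706,541.88; over-quota = ¥1,186,491.24 − ¥706,541.88 = ¥479,949.36.
In-quota duty = ¥706,541.88 × 4% = ¥28,261.68. Over-quota duty = ¥479,949.36 × 19% = ¥91,190.38.
Line duty = ¥28,261.68 + ¥91,190.38 = ¥119,452.06.
Total = ¥10,599.79 + ¥119,452.06 = ¥130,051.85.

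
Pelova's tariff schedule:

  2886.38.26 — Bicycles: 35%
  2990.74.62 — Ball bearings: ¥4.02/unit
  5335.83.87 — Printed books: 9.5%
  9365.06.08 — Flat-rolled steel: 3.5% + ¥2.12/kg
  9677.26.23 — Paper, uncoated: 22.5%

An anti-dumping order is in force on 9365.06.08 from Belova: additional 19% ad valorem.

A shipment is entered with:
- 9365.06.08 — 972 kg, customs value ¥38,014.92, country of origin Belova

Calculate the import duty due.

Line 1 (9365.06.08, Belova, 972 kg, ¥38,014.92):
Base rate for 9365.06.08 is 3.5% + ¥2.12/kg.
Additional duty on 9365.06.08 from Belova: +19%. Applied ad valorem rate: 3.5% + 19% = 22.5%.
Duty = ¥38,014.92 × 22.5% + 972 × ¥2.12 = ¥10,614.00.

¥10,614.00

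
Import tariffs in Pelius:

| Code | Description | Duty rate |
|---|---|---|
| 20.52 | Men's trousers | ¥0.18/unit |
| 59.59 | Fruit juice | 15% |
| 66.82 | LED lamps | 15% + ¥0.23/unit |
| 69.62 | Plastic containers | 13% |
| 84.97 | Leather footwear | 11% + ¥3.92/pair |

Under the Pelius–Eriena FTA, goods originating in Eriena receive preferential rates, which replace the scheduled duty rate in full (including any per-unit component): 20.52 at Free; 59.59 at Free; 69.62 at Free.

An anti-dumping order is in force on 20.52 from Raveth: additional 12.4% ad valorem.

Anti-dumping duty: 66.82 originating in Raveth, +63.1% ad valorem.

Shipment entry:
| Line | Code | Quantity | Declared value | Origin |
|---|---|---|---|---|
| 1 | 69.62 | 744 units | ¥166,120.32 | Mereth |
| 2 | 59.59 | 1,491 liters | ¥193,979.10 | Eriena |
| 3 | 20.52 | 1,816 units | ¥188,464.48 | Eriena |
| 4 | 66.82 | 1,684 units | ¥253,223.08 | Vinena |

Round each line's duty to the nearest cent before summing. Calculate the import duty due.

¥59,966.42

Line 1 (69.62, Mereth, 744 units, ¥166,120.32):
Base rate for 69.62 is 13%.
69.62 has an FTA preferential rate, but origin Mereth is not Eriena; base rate stands.
Duty = ¥166,120.32 × 13% = ¥21,595.64.
Line 2 (59.59, Eriena, 1,491 liters, ¥193,979.10):
Base rate for 59.59 is 15%.
Origin Eriena qualifies under the Pelius–Eriena agreement and 59.59 is covered: preferential rate Free applies instead.
Duty = ¥193,979.10 × 0% = ¥0.00.
Line 3 (20.52, Eriena, 1,816 units, ¥188,464.48):
Base rate for 20.52 is ¥0.18/unit.
Origin Eriena qualifies under the Pelius–Eriena agreement and 20.52 is covered: preferential rate Free applies instead.
The additional-duty order on 20.52 targets Raveth, not Eriena; it does not apply.
Duty = ¥188,464.48 × 0% = ¥0.00.
Line 4 (66.82, Vinena, 1,684 units, ¥253,223.08):
Base rate for 66.82 is 15% + ¥0.23/unit.
The additional-duty order on 66.82 targets Raveth, not Vinena; it does not apply.
Duty = ¥253,223.08 × 15% + 1,684 × ¥0.23 = ¥38,370.78.
Total = ¥21,595.64 + ¥0.00 + ¥0.00 + ¥38,370.78 = ¥59,966.42.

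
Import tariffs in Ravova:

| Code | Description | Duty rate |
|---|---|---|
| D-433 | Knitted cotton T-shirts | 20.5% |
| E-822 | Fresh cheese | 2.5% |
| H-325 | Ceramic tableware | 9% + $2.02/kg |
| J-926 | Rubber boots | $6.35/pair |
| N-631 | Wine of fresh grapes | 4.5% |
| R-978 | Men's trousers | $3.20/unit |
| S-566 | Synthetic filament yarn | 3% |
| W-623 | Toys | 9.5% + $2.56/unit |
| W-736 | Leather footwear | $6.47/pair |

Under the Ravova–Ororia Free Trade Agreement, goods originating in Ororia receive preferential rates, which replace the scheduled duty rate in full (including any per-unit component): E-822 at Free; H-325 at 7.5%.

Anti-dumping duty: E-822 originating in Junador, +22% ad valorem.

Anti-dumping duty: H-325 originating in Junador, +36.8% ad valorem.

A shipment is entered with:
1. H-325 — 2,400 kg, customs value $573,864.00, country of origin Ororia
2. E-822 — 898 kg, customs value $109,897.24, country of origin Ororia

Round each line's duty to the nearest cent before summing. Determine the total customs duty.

Line 1 (H-325, Ororia, 2,400 kg, $573,864.00):
Base rate for H-325 is 9% + $2.02/kg.
Origin Ororia qualifies under the Ravova–Ororia agreement and H-325 is covered: preferential rate 7.5% applies instead.
The additional-duty order on H-325 targets Junador, not Ororia; it does not apply.
Duty = $573,864.00 × 7.5% = $43,039.80.
Line 2 (E-822, Ororia, 898 kg, $109,897.24):
Base rate for E-822 is 2.5%.
Origin Ororia qualifies under the Ravova–Ororia agreement and E-822 is covered: preferential rate Free applies instead.
The additional-duty order on E-822 targets Junador, not Ororia; it does not apply.
Duty = $109,897.24 × 0% = $0.00.
Total = $43,039.80 + $0.00 = $43,039.80.

$43,039.80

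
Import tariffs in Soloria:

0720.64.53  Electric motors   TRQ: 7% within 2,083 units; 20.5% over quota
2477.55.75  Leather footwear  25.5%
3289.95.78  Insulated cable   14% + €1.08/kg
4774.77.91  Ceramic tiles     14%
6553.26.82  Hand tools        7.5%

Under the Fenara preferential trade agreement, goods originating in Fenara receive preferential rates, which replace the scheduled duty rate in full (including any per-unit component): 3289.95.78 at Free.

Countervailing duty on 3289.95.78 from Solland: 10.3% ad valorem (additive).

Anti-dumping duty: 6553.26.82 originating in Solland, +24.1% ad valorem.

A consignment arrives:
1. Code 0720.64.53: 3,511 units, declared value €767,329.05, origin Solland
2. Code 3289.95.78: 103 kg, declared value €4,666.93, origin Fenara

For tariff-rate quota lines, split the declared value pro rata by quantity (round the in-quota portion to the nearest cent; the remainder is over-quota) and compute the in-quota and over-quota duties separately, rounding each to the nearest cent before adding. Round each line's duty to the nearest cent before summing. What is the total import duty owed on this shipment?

€95,845.11

Line 1 (0720.64.53, Solland, 3,511 units, €767,329.05):
Code 0720.64.53 is under a tariff-rate quota (threshold 2,083 units). In-quota: 2,083 units at 7%; over-quota: 1,428 units at 20.5%.
Pro-rata value split: in-quota = €767,329.05 × 2,083/3,511 = €455,239.65; over-quota = €767,329.05 − €455,239.65 = €312,089.40.
In-quota duty = €455,239.65 × 7% = €31,866.78. Over-quota duty = €312,089.40 × 20.5% = €63,978.33.
Line duty = €31,866.78 + €63,978.33 = €95,845.11.
Line 2 (3289.95.78, Fenara, 103 kg, €4,666.93):
Base rate for 3289.95.78 is 14% + €1.08/kg.
Origin Fenara qualifies under the Soloria–Fenara agreement and 3289.95.78 is covered: preferential rate Free applies instead.
The additional-duty order on 3289.95.78 targets Solland, not Fenara; it does not apply.
Duty = €4,666.93 × 0% = €0.00.
Total = €95,845.11 + €0.00 = €95,845.11.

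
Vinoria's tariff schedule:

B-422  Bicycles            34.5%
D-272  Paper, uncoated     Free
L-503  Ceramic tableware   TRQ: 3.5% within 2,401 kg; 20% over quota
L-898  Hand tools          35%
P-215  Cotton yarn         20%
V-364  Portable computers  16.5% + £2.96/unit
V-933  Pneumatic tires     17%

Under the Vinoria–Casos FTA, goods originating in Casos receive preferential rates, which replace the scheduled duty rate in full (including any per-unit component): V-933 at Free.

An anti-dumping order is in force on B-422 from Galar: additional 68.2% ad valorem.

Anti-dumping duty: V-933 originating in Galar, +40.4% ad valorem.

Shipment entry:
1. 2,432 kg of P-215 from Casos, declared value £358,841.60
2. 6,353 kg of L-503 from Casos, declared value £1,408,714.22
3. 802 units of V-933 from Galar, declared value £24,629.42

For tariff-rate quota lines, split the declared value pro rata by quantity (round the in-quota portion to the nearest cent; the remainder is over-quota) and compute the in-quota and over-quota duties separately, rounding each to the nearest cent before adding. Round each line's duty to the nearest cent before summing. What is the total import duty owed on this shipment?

£279,802.83

Line 1 (P-215, Casos, 2,432 kg, £358,841.60):
Base rate for P-215 is 20%.
Origin Casos is the FTA partner but P-215 is not on the preference list; base rate stands.
Duty = £358,841.60 × 20% = £71,768.32.
Line 2 (L-503, Casos, 6,353 kg, £1,408,714.22):
Code L-503 is under a tariff-rate quota (threshold 2,401 kg). In-quota: 2,401 kg at 3.5%; over-quota: 3,952 kg at 20%.
Pro-rata value split: in-quota = £1,408,714.22 × 2,401/6,353 = £532,397.74; over-quota = £1,408,714.22 − £532,397.74 = £876,316.48.
In-quota duty = £532,397.74 × 3.5% = £18,633.92. Over-quota duty = £876,316.48 × 20% = £175,263.30.
Line duty = £18,633.92 + £175,263.30 = £193,897.22.
Line 3 (V-933, Galar, 802 units, £24,629.42):
Base rate for V-933 is 17%.
V-933 has an FTA preferential rate, but origin Galar is not Casos; base rate stands.
Additional duty on V-933 from Galar: +40.4%. Applied ad valorem rate: 17% + 40.4% = 57.4%.
Duty = £24,629.42 × 57.4% = £14,137.29.
Total = £71,768.32 + £193,897.22 + £14,137.29 = £279,802.83.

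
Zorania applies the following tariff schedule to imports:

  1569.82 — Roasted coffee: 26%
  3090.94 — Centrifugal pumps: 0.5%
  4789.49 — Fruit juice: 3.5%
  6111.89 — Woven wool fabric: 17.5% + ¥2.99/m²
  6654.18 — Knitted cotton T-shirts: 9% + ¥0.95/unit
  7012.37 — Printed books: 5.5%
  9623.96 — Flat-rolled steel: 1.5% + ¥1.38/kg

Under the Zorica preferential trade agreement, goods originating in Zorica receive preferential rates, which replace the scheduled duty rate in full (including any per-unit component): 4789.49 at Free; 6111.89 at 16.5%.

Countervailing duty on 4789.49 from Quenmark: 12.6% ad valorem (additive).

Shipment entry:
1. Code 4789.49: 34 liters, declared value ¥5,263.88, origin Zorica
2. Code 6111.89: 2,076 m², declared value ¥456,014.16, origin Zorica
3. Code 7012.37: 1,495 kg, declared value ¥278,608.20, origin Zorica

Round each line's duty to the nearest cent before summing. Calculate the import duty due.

Line 1 (4789.49, Zorica, 34 liters, ¥5,263.88):
Base rate for 4789.49 is 3.5%.
Origin Zorica qualifies under the Zorania–Zorica agreement and 4789.49 is covered: preferential rate Free applies instead.
The additional-duty order on 4789.49 targets Quenmark, not Zorica; it does not apply.
Duty = ¥5,263.88 × 0% = ¥0.00.
Line 2 (6111.89, Zorica, 2,076 m², ¥456,014.16):
Base rate for 6111.89 is 17.5% + ¥2.99/m².
Origin Zorica qualifies under the Zorania–Zorica agreement and 6111.89 is covered: preferential rate 16.5% applies instead.
Duty = ¥456,014.16 × 16.5% = ¥75,242.34.
Line 3 (7012.37, Zorica, 1,495 kg, ¥278,608.20):
Base rate for 7012.37 is 5.5%.
Origin Zorica is the FTA partner but 7012.37 is not on the preference list; base rate stands.
Duty = ¥278,608.20 × 5.5% = ¥15,323.45.
Total = ¥0.00 + ¥75,242.34 + ¥15,323.45 = ¥90,565.79.

¥90,565.79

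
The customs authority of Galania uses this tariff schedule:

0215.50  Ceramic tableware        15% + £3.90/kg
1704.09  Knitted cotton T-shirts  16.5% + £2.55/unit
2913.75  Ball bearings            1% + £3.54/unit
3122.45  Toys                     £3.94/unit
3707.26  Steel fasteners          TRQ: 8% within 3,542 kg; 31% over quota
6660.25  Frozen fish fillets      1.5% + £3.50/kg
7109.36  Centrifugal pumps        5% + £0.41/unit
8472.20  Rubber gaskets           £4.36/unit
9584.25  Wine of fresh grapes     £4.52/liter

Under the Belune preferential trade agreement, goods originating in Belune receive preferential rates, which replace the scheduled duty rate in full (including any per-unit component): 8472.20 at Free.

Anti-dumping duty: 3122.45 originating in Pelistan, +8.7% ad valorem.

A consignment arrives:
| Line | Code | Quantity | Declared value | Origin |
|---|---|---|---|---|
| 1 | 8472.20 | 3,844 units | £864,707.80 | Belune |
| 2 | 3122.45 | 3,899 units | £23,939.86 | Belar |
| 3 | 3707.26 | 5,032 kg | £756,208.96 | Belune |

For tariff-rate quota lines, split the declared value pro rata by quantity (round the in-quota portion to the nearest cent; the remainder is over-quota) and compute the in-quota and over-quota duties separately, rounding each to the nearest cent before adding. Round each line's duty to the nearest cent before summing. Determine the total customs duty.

Line 1 (8472.20, Belune, 3,844 units, £864,707.80):
Base rate for 8472.20 is £4.36/unit.
Origin Belune qualifies under the Galania–Belune agreement and 8472.20 is covered: preferential rate Free applies instead.
Duty = £864,707.80 × 0% = £0.00.
Line 2 (3122.45, Belar, 3,899 units, £23,939.86):
Base rate for 3122.45 is £3.94/unit.
The additional-duty order on 3122.45 targets Pelistan, not Belar; it does not apply.
Duty = 3,899 × £3.94 = £15,362.06.
Line 3 (3707.26, Belune, 5,032 kg, £756,208.96):
Code 3707.26 is under a tariff-rate quota (threshold 3,542 kg). In-quota: 3,542 kg at 8%; over-quota: 1,490 kg at 31%.
Pro-rata value split: in-quota = £756,208.96 × 3,542/5,032 = £532,291.76; over-quota = £756,208.96 − £532,291.76 = £223,917.20.
In-quota duty = £532,291.76 × 8% = £42,583.34. Over-quota duty = £223,917.20 × 31% = £69,414.33.
Line duty = £42,583.34 + £69,414.33 = £111,997.67.
Total = £0.00 + £15,362.06 + £111,997.67 = £127,359.73.

£127,359.73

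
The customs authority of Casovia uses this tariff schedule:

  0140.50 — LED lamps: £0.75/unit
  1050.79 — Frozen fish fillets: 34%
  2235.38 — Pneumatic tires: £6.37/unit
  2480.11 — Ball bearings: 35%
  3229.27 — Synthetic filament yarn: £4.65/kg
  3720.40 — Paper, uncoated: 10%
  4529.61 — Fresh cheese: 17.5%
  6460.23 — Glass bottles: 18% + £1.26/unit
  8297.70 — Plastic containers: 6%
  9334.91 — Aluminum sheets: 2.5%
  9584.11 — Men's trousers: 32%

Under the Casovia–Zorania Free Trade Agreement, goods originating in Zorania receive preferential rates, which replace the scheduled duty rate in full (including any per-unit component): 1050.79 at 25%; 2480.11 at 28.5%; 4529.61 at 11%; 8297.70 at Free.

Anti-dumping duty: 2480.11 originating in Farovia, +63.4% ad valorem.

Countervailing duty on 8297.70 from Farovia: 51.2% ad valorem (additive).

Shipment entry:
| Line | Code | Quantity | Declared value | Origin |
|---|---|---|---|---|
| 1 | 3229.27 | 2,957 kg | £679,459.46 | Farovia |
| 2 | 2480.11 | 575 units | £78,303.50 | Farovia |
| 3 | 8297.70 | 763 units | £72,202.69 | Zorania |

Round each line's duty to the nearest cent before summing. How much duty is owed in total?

Line 1 (3229.27, Farovia, 2,957 kg, £679,459.46):
Base rate for 3229.27 is £4.65/kg.
Duty = 2,957 × £4.65 = £13,750.05.
Line 2 (2480.11, Farovia, 575 units, £78,303.50):
Base rate for 2480.11 is 35%.
2480.11 has an FTA preferential rate, but origin Farovia is not Zorania; base rate stands.
Additional duty on 2480.11 from Farovia: +63.4%. Applied ad valorem rate: 35% + 63.4% = 98.4%.
Duty = £78,303.50 × 98.4% = £77,050.64.
Line 3 (8297.70, Zorania, 763 units, £72,202.69):
Base rate for 8297.70 is 6%.
Origin Zorania qualifies under the Casovia–Zorania agreement and 8297.70 is covered: preferential rate Free applies instead.
The additional-duty order on 8297.70 targets Farovia, not Zorania; it does not apply.
Duty = £72,202.69 × 0% = £0.00.
Total = £13,750.05 + £77,050.64 + £0.00 = £90,800.69.

£90,800.69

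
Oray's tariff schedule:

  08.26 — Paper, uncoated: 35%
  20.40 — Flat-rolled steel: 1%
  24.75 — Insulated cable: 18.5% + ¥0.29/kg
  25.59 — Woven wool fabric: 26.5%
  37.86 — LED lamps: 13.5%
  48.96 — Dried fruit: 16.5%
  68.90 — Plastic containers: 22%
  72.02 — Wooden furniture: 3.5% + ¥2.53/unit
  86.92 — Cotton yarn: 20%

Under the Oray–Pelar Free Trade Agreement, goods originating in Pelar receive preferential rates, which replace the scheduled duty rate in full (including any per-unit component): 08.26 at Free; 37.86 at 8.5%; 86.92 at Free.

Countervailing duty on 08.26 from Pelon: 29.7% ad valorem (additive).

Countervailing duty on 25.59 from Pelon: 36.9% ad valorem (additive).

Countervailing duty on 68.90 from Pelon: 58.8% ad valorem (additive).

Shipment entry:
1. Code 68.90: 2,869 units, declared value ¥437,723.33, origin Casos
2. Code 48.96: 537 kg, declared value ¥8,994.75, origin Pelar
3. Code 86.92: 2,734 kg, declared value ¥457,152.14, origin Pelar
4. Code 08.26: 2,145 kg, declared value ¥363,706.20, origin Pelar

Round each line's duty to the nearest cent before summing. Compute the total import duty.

Line 1 (68.90, Casos, 2,869 units, ¥437,723.33):
Base rate for 68.90 is 22%.
The additional-duty order on 68.90 targets Pelon, not Casos; it does not apply.
Duty = ¥437,723.33 × 22% = ¥96,299.13.
Line 2 (48.96, Pelar, 537 kg, ¥8,994.75):
Base rate for 48.96 is 16.5%.
Origin Pelar is the FTA partner but 48.96 is not on the preference list; base rate stands.
Duty = ¥8,994.75 × 16.5% = ¥1,484.13.
Line 3 (86.92, Pelar, 2,734 kg, ¥457,152.14):
Base rate for 86.92 is 20%.
Origin Pelar qualifies under the Oray–Pelar agreement and 86.92 is covered: preferential rate Free applies instead.
Duty = ¥457,152.14 × 0% = ¥0.00.
Line 4 (08.26, Pelar, 2,145 kg, ¥363,706.20):
Base rate for 08.26 is 35%.
Origin Pelar qualifies under the Oray–Pelar agreement and 08.26 is covered: preferential rate Free applies instead.
The additional-duty order on 08.26 targets Pelon, not Pelar; it does not apply.
Duty = ¥363,706.20 × 0% = ¥0.00.
Total = ¥96,299.13 + ¥1,484.13 + ¥0.00 + ¥0.00 = ¥97,783.26.

¥97,783.26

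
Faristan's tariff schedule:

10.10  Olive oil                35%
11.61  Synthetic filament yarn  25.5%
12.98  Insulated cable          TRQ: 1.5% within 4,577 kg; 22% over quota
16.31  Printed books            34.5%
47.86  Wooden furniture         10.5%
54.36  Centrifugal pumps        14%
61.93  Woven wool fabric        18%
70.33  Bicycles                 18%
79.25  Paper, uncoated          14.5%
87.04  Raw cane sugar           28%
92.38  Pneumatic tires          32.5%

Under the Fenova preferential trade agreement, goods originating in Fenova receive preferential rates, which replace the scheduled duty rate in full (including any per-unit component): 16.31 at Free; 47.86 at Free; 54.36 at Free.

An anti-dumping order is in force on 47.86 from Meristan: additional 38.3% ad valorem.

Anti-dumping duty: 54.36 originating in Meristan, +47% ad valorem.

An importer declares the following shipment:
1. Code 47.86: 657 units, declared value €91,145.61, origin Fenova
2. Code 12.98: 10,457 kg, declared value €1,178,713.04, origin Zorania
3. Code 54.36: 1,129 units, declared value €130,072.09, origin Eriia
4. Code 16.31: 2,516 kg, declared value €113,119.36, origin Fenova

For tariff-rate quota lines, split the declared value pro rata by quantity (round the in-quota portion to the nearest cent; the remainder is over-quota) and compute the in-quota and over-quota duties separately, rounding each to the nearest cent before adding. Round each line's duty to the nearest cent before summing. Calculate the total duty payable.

Line 1 (47.86, Fenova, 657 units, €91,145.61):
Base rate for 47.86 is 10.5%.
Origin Fenova qualifies under the Faristan–Fenova agreement and 47.86 is covered: preferential rate Free applies instead.
The additional-duty order on 47.86 targets Meristan, not Fenova; it does not apply.
Duty = €91,145.61 × 0% = €0.00.
Line 2 (12.98, Zorania, 10,457 kg, €1,178,713.04):
Code 12.98 is under a tariff-rate quota (threshold 4,577 kg). In-quota: 4,577 kg at 1.5%; over-quota: 5,880 kg at 22%.
Pro-rata value split: in-quota = €1,178,713.04 × 4,577/10,457 = €515,919.44; over-quota = €1,178,713.04 − €515,919.44 = €662,793.60.
In-quota duty = €515,919.44 × 1.5% = €7,738.79. Over-quota duty = €662,793.60 × 22% = €145,814.59.
Line duty = €7,738.79 + €145,814.59 = €153,553.38.
Line 3 (54.36, Eriia, 1,129 units, €130,072.09):
Base rate for 54.36 is 14%.
54.36 has an FTA preferential rate, but origin Eriia is not Fenova; base rate stands.
The additional-duty order on 54.36 targets Meristan, not Eriia; it does not apply.
Duty = €130,072.09 × 14% = €18,210.09.
Line 4 (16.31, Fenova, 2,516 kg, €113,119.36):
Base rate for 16.31 is 34.5%.
Origin Fenova qualifies under the Faristan–Fenova agreement and 16.31 is covered: preferential rate Free applies instead.
Duty = €113,119.36 × 0% = €0.00.
Total = €0.00 + €153,553.38 + €18,210.09 + €0.00 = €171,763.47.

€171,763.47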